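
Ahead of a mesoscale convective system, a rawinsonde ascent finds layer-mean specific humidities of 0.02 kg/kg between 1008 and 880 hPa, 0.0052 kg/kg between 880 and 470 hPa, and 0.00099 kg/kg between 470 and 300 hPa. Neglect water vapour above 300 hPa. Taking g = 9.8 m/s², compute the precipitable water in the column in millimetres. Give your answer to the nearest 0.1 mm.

Precipitable water is the column-integrated vapour mass per unit area: PW = (1/g) Σ q̄ Δp, with q in kg/kg and Δp in Pa (1 kg/m² of water = 1 mm).
Layer 1008–880 hPa: Δp = 128 hPa = 12800 Pa, q̄ = 0.02 kg/kg → 0.02 × 12800 / 9.8 = 26.12 mm
Layer 880–470 hPa: Δp = 410 hPa = 41000 Pa, q̄ = 0.0052 kg/kg → 0.0052 × 41000 / 9.8 = 21.76 mm
Layer 470–300 hPa: Δp = 170 hPa = 17000 Pa, q̄ = 0.00099 kg/kg → 0.00099 × 17000 / 9.8 = 1.72 mm
PW = 26.12 + 21.76 + 1.72 = 49.60 ≈ 49.6 mm.

PW ≈ 49.6 mm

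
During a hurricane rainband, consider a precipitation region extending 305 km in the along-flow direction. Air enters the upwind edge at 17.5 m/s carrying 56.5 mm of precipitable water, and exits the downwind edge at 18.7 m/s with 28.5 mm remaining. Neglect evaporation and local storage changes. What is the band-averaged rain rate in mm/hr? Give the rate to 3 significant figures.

R ≈ 5.38 mm/hr

Column moisture flux per unit crosswind length is F = V × PW.
Inflow: F_in = 17.5 × 56.5 = 988.75 mm·m/s
Outflow: F_out = 18.7 × 28.5 = 532.95 mm·m/s
Steady-state rate R = (F_in − F_out)/L = (988.75 − 532.95) / 305000 m = 1.494e-03 mm/s.
R = 1.494e-03 × 3600 = 5.38 mm/hr.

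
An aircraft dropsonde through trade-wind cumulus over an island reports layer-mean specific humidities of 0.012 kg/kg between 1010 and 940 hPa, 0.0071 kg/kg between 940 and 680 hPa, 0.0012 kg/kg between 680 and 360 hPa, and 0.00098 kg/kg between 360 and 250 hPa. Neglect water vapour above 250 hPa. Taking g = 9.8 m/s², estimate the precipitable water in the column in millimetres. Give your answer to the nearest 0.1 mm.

PW ≈ 32.4 mm

Precipitable water is the column-integrated vapour mass per unit area: PW = (1/g) Σ q̄ Δp, with q in kg/kg and Δp in Pa (1 kg/m² of water = 1 mm).
Layer 1010–940 hPa: Δp = 70 hPa = 7000 Pa, q̄ = 0.012 kg/kg → 0.012 × 7000 / 9.8 = 8.57 mm
Layer 940–680 hPa: Δp = 260 hPa = 26000 Pa, q̄ = 0.0071 kg/kg → 0.0071 × 26000 / 9.8 = 18.84 mm
Layer 680–360 hPa: Δp = 320 hPa = 32000 Pa, q̄ = 0.0012 kg/kg → 0.0012 × 32000 / 9.8 = 3.92 mm
Layer 360–250 hPa: Δp = 110 hPa = 11000 Pa, q̄ = 0.00098 kg/kg → 0.00098 × 11000 / 9.8 = 1.10 mm
PW = 8.57 + 18.84 + 3.92 + 1.10 = 32.43 ≈ 32.4 mm.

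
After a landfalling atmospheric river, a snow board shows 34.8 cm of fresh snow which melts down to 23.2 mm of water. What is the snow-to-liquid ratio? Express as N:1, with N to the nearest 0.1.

Ratio = snow depth / SWE = 348 mm / 23.2 mm = 15.0, i.e. 15.0:1.

ratio ≈ 15.0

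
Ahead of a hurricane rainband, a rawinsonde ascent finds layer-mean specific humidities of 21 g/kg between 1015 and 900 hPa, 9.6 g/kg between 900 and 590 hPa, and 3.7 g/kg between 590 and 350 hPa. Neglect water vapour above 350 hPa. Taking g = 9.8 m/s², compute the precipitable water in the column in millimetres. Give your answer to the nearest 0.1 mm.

PW ≈ 64.1 mm

Precipitable water is the column-integrated vapour mass per unit area: PW = (1/g) Σ q̄ Δp, with q in kg/kg and Δp in Pa (1 kg/m² of water = 1 mm).
Layer 1015–900 hPa: Δp = 115 hPa = 11500 Pa, q̄ = 0.021 kg/kg → 0.021 × 11500 / 9.8 = 24.64 mm
Layer 900–590 hPa: Δp = 310 hPa = 31000 Pa, q̄ = 0.0096 kg/kg → 0.0096 × 31000 / 9.8 = 30.37 mm
Layer 590–350 hPa: Δp = 240 hPa = 24000 Pa, q̄ = 0.0037 kg/kg → 0.0037 × 24000 / 9.8 = 9.06 mm
PW = 24.64 + 30.37 + 9.06 = 64.07 ≈ 64.1 mm.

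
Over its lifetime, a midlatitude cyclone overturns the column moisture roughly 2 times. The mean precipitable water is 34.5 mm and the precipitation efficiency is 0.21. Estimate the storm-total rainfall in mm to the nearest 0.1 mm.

Each cycle deposits ε × PW = 0.21 × 34.5 = 7.245 mm.
Over 2 cycles: 2 × 7.245 = 14.5 mm.

rainfall ≈ 14.5 mm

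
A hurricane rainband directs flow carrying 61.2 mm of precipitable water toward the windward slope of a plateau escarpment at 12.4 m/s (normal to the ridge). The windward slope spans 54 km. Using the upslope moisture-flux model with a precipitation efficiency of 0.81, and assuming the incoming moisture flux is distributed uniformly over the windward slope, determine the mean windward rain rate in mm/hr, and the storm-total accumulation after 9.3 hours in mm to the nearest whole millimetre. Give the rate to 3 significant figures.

R ≈ 41.0 mm/hr; total ≈ 381 mm

Incoming column moisture flux per unit ridge length: F = V × PW = 12.4 × 61.2 = 758.88 mm·m/s.
Spread over the 54 km slope with efficiency ε = 0.81: R = ε·F/W = 0.81 × 758.88 / 54000 m = 1.138e-02 mm/s.
R = 1.138e-02 × 3600 = 41.0 mm/hr.
Over 9.3 h: total = 41.0 × 9.3 = 381.3 ≈ 381 mm.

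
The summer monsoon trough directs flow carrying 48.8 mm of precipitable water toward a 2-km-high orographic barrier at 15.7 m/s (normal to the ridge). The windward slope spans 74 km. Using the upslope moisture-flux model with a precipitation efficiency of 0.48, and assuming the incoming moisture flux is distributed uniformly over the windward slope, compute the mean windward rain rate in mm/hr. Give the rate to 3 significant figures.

R ≈ 17.9 mm/hr

Incoming column moisture flux per unit ridge length: F = V × PW = 15.7 × 48.8 = 766.16 mm·m/s.
Spread over the 74 km slope with efficiency ε = 0.48: R = ε·F/W = 0.48 × 766.16 / 74000 m = 4.970e-03 mm/s.
R = 4.970e-03 × 3600 = 17.9 mm/hr.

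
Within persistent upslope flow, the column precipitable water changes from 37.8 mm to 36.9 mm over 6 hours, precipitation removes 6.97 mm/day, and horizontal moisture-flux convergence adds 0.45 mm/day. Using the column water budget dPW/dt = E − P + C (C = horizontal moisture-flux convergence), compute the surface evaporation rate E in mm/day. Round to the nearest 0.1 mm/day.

dPW/dt = (36.9 − 37.8) mm / (6/24 day) = -3.600 mm/day.
E = dPW/dt + P − C = (-3.600) + 6.97 − (0.45) = 2.9 mm/day.

E ≈ 2.9 mm/day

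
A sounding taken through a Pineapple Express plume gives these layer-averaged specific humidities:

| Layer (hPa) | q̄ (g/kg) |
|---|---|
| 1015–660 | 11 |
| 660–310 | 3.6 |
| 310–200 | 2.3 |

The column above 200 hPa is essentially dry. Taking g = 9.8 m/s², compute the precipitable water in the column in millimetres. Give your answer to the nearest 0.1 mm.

Precipitable water is the column-integrated vapour mass per unit area: PW = (1/g) Σ q̄ Δp, with q in kg/kg and Δp in Pa (1 kg/m² of water = 1 mm).
Layer 1015–660 hPa: Δp = 355 hPa = 35500 Pa, q̄ = 0.011 kg/kg → 0.011 × 35500 / 9.8 = 39.85 mm
Layer 660–310 hPa: Δp = 350 hPa = 35000 Pa, q̄ = 0.0036 kg/kg → 0.0036 × 35000 / 9.8 = 12.86 mm
Layer 310–200 hPa: Δp = 110 hPa = 11000 Pa, q̄ = 0.0023 kg/kg → 0.0023 × 11000 / 9.8 = 2.58 mm
PW = 39.85 + 12.86 + 2.58 = 55.29 ≈ 55.3 mm.

PW ≈ 55.3 mm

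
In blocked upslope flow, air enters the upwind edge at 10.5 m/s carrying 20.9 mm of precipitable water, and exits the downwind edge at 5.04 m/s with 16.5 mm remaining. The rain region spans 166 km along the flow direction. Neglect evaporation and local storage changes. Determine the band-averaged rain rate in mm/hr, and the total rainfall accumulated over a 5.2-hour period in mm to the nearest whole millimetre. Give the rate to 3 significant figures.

Column moisture flux per unit crosswind length is F = V × PW.
Inflow: F_in = 10.5 × 20.9 = 219.45 mm·m/s
Outflow: F_out = 5.04 × 16.5 = 83.16 mm·m/s
Steady-state rate R = (F_in − F_out)/L = (219.45 − 83.16) / 166000 m = 8.210e-04 mm/s.
R = 8.210e-04 × 3600 = 2.96 mm/hr.
Over 5.2 h: total = 2.96 × 5.2 = 15.392 ≈ 15 mm.

R ≈ 2.96 mm/hr; total ≈ 15 mm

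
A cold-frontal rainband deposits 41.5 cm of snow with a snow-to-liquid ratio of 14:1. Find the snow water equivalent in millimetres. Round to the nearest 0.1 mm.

SWE ≈ 29.6 mm

SWE = snow depth / ratio = 41.5 cm / 14 = 2.964 cm = 29.6 mm.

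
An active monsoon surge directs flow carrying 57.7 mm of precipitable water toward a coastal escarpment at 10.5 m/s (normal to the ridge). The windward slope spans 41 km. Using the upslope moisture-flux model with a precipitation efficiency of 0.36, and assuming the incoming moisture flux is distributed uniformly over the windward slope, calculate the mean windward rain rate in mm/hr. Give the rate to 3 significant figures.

R ≈ 19.2 mm/hr

Incoming column moisture flux per unit ridge length: F = V × PW = 10.5 × 57.7 = 605.85 mm·m/s.
Spread over the 41 km slope with efficiency ε = 0.36: R = ε·F/W = 0.36 × 605.85 / 41000 m = 5.320e-03 mm/s.
R = 5.320e-03 × 3600 = 19.2 mm/hr.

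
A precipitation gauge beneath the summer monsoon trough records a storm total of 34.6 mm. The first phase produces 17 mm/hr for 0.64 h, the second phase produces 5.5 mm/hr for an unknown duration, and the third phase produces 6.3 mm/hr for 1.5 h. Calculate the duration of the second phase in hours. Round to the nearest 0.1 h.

Known phases: 17 × 0.64 + 6.3 × 1.5 = 10.88 + 9.45 = 20.33 mm.
Remaining depth = 34.6 − 20.33 = 14.27 mm.
Duration = 14.27 / 5.5 = 2.6 h.

duration ≈ 2.6 h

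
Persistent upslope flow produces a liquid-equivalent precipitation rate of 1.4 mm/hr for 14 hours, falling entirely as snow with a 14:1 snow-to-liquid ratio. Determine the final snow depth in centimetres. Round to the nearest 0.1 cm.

snow depth ≈ 27.4 cm

Liquid-equivalent depth = 1.4 × 14 = 19.6 mm.
Snow depth = 19.6 mm × 14 = 274.4 mm = 27.4 cm.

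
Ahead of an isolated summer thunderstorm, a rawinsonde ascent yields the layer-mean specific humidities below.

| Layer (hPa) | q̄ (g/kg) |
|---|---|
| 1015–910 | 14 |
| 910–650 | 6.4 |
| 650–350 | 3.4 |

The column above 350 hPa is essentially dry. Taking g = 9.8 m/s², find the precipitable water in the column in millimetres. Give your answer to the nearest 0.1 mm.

PW ≈ 42.4 mm

Precipitable water is the column-integrated vapour mass per unit area: PW = (1/g) Σ q̄ Δp, with q in kg/kg and Δp in Pa (1 kg/m² of water = 1 mm).
Layer 1015–910 hPa: Δp = 105 hPa = 10500 Pa, q̄ = 0.014 kg/kg → 0.014 × 10500 / 9.8 = 15.00 mm
Layer 910–650 hPa: Δp = 260 hPa = 26000 Pa, q̄ = 0.0064 kg/kg → 0.0064 × 26000 / 9.8 = 16.98 mm
Layer 650–350 hPa: Δp = 300 hPa = 30000 Pa, q̄ = 0.0034 kg/kg → 0.0034 × 30000 / 9.8 = 10.41 mm
PW = 15.00 + 16.98 + 10.41 = 42.39 ≈ 42.4 mm.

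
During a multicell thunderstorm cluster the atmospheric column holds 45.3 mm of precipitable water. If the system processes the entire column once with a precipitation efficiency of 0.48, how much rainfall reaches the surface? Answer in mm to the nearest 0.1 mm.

rainfall ≈ 21.7 mm

Rainfall = ε × PW = 0.48 × 45.3 = 21.7 mm.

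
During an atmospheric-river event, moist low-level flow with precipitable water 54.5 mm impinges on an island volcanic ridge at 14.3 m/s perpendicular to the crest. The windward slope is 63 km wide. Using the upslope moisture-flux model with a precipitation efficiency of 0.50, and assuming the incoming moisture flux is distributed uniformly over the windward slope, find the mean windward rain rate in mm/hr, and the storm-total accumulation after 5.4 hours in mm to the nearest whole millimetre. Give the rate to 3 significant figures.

R ≈ 22.3 mm/hr; total ≈ 120 mm

Incoming column moisture flux per unit ridge length: F = V × PW = 14.3 × 54.5 = 779.35 mm·m/s.
Spread over the 63 km slope with efficiency ε = 0.50: R = ε·F/W = 0.50 × 779.35 / 63000 m = 6.185e-03 mm/s.
R = 6.185e-03 × 3600 = 22.3 mm/hr.
Over 5.4 h: total = 22.3 × 5.4 = 120.42 ≈ 120 mm.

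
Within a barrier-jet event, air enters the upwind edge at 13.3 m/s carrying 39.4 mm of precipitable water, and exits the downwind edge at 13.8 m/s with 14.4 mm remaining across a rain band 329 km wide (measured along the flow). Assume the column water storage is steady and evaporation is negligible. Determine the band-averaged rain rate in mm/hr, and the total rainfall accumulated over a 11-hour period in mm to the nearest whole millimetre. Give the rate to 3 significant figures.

R ≈ 3.56 mm/hr; total ≈ 39 mm

Column moisture flux per unit crosswind length is F = V × PW.
Inflow: F_in = 13.3 × 39.4 = 524.02 mm·m/s
Outflow: F_out = 13.8 × 14.4 = 198.72 mm·m/s
Steady-state rate R = (F_in − F_out)/L = (524.02 − 198.72) / 329000 m = 9.888e-04 mm/s.
R = 9.888e-04 × 3600 = 3.56 mm/hr.
Over 11 h: total = 3.56 × 11 = 39.16 ≈ 39 mm.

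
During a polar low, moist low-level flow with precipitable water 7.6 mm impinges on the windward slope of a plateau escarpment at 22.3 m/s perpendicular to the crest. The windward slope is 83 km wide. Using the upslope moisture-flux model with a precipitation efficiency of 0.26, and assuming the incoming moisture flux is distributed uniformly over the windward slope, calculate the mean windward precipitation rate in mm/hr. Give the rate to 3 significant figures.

R ≈ 1.91 mm/hr

Incoming column moisture flux per unit ridge length: F = V × PW = 22.3 × 7.6 = 169.48 mm·m/s.
Spread over the 83 km slope with efficiency ε = 0.26: R = ε·F/W = 0.26 × 169.48 / 83000 m = 5.309e-04 mm/s.
R = 5.309e-04 × 3600 = 1.91 mm/hr.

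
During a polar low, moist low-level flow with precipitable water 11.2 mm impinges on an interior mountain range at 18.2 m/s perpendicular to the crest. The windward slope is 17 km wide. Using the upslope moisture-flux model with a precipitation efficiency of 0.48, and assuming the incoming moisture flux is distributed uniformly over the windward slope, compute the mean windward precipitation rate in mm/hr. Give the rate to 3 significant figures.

Incoming column moisture flux per unit ridge length: F = V × PW = 18.2 × 11.2 = 203.84 mm·m/s.
Spread over the 17 km slope with efficiency ε = 0.48: R = ε·F/W = 0.48 × 203.84 / 17000 m = 5.755e-03 mm/s.
R = 5.755e-03 × 3600 = 20.7 mm/hr.

R ≈ 20.7 mm/hr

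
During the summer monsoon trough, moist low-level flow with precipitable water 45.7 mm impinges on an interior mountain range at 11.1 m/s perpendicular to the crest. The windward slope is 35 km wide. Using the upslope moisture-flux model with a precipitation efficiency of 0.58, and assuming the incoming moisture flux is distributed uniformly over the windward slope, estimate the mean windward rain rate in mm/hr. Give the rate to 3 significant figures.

R ≈ 30.3 mm/hr

Incoming column moisture flux per unit ridge length: F = V × PW = 11.1 × 45.7 = 507.27 mm·m/s.
Spread over the 35 km slope with efficiency ε = 0.58: R = ε·F/W = 0.58 × 507.27 / 35000 m = 8.406e-03 mm/s.
R = 8.406e-03 × 3600 = 30.3 mm/hr.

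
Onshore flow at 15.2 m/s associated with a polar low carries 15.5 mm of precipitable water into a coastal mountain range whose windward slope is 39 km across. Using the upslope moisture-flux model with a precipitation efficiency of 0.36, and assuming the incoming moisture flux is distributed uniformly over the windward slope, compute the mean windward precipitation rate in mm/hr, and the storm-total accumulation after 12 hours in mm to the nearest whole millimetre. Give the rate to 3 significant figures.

R ≈ 7.83 mm/hr; total ≈ 94 mm

Incoming column moisture flux per unit ridge length: F = V × PW = 15.2 × 15.5 = 235.6 mm·m/s.
Spread over the 39 km slope with efficiency ε = 0.36: R = ε·F/W = 0.36 × 235.6 / 39000 m = 2.175e-03 mm/s.
R = 2.175e-03 × 3600 = 7.83 mm/hr.
Over 12 h: total = 7.83 × 12 = 93.96 ≈ 94 mm.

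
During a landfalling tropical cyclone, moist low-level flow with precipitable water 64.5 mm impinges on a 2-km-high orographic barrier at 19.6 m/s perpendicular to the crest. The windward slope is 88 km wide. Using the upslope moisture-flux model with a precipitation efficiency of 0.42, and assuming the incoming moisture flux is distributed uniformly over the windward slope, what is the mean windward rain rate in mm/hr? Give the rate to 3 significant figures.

R ≈ 21.7 mm/hr

Incoming column moisture flux per unit ridge length: F = V × PW = 19.6 × 64.5 = 1264.2 mm·m/s.
Spread over the 88 km slope with efficiency ε = 0.42: R = ε·F/W = 0.42 × 1264.2 / 88000 m = 6.034e-03 mm/s.
R = 6.034e-03 × 3600 = 21.7 mm/hr.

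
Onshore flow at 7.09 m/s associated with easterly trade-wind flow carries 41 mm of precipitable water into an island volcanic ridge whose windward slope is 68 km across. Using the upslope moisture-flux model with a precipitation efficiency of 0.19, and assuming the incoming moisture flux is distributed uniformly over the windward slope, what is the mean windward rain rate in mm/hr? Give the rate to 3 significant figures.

Incoming column moisture flux per unit ridge length: F = V × PW = 7.09 × 41 = 290.69 mm·m/s.
Spread over the 68 km slope with efficiency ε = 0.19: R = ε·F/W = 0.19 × 290.69 / 68000 m = 8.122e-04 mm/s.
R = 8.122e-04 × 3600 = 2.92 mm/hr.

R ≈ 2.92 mm/hr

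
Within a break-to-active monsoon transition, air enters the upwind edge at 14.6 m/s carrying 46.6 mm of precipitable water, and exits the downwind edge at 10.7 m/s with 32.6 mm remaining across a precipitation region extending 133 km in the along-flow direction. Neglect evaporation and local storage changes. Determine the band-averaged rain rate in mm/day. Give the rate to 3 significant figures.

R ≈ 215 mm/day

Column moisture flux per unit crosswind length is F = V × PW.
Inflow: F_in = 14.6 × 46.6 = 680.36 mm·m/s
Outflow: F_out = 10.7 × 32.6 = 348.82 mm·m/s
Steady-state rate R = (F_in − F_out)/L = (680.36 − 348.82) / 133000 m = 2.493e-03 mm/s.
R = 2.493e-03 × 3600 × 24 = 215 mm/day.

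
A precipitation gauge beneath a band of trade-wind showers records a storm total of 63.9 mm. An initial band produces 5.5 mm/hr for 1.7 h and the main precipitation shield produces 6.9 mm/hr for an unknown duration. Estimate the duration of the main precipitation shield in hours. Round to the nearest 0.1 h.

duration ≈ 7.9 h

Known phases: 5.5 × 1.7 = 9.35 mm.
Remaining depth = 63.9 − 9.35 = 54.55 mm.
Duration = 54.55 / 6.9 = 7.9 h.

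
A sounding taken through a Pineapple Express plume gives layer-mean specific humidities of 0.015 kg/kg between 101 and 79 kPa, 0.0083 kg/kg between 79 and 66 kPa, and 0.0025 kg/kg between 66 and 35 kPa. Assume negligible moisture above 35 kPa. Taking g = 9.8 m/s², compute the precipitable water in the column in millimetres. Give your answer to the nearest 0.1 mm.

Precipitable water is the column-integrated vapour mass per unit area: PW = (1/g) Σ q̄ Δp, with q in kg/kg and Δp in Pa (1 kg/m² of water = 1 mm).
Layer 101–79 kPa: Δp = 220 hPa = 22000 Pa, q̄ = 0.015 kg/kg → 0.015 × 22000 / 9.8 = 33.67 mm
Layer 79–66 kPa: Δp = 130 hPa = 13000 Pa, q̄ = 0.0083 kg/kg → 0.0083 × 13000 / 9.8 = 11.01 mm
Layer 66–35 kPa: Δp = 310 hPa = 31000 Pa, q̄ = 0.0025 kg/kg → 0.0025 × 31000 / 9.8 = 7.91 mm
PW = 33.67 + 11.01 + 7.91 = 52.59 ≈ 52.6 mm.

PW ≈ 52.6 mm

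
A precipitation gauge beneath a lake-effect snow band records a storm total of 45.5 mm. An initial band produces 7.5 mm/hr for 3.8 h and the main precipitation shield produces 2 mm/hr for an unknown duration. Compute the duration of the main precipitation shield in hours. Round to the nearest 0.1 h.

Known phases: 7.5 × 3.8 = 28.5 mm.
Remaining depth = 45.5 − 28.5 = 17 mm.
Duration = 17 / 2 = 8.5 h.

duration ≈ 8.5 h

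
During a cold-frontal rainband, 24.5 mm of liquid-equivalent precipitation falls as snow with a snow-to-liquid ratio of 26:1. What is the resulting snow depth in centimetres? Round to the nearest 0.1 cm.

Snow depth = liquid × ratio = 24.5 mm × 26 = 637 mm = 63.7 cm.

snow depth ≈ 63.7 cm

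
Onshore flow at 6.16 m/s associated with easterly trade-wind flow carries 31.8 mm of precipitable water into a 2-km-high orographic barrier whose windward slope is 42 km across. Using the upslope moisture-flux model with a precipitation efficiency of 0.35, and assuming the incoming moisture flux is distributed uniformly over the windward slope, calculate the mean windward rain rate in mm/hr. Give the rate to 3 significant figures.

Incoming column moisture flux per unit ridge length: F = V × PW = 6.16 × 31.8 = 195.888 mm·m/s.
Spread over the 42 km slope with efficiency ε = 0.35: R = ε·F/W = 0.35 × 195.888 / 42000 m = 1.632e-03 mm/s.
R = 1.632e-03 × 3600 = 5.88 mm/hr.

R ≈ 5.88 mm/hr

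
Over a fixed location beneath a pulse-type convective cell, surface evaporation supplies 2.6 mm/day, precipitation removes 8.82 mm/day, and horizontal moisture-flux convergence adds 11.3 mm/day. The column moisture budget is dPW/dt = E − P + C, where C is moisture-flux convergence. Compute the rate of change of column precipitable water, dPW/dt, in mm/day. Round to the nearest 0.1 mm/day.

dPW/dt = E − P + C = 2.6 − 8.82 + (11.3) = 5.1 mm/day.

dPW/dt ≈ 5.1 mm/day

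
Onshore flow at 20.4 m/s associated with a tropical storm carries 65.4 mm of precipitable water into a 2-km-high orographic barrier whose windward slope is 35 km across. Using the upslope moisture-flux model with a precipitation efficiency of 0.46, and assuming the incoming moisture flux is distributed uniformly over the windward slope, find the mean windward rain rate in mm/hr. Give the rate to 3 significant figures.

Incoming column moisture flux per unit ridge length: F = V × PW = 20.4 × 65.4 = 1334.16 mm·m/s.
Spread over the 35 km slope with efficiency ε = 0.46: R = ε·F/W = 0.46 × 1334.16 / 35000 m = 1.753e-02 mm/s.
R = 1.753e-02 × 3600 = 63.1 mm/hr.

R ≈ 63.1 mm/hr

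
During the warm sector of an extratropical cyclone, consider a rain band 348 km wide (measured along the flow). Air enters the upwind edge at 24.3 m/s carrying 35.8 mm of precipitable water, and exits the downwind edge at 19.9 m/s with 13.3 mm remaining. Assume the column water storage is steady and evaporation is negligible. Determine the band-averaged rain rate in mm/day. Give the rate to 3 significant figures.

R ≈ 150 mm/day

Column moisture flux per unit crosswind length is F = V × PW.
Inflow: F_in = 24.3 × 35.8 = 869.94 mm·m/s
Outflow: F_out = 19.9 × 13.3 = 264.67 mm·m/s
Steady-state rate R = (F_in − F_out)/L = (869.94 − 264.67) / 348000 m = 1.739e-03 mm/s.
R = 1.739e-03 × 3600 × 24 = 150 mm/day.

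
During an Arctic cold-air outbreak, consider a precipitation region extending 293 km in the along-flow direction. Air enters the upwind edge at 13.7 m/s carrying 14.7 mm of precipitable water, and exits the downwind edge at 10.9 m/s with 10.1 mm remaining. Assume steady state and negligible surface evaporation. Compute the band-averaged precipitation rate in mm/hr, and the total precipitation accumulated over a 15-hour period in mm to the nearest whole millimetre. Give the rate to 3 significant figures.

R ≈ 1.12 mm/hr; total ≈ 17 mm

Column moisture flux per unit crosswind length is F = V × PW.
Inflow: F_in = 13.7 × 14.7 = 201.39 mm·m/s
Outflow: F_out = 10.9 × 10.1 = 110.09 mm·m/s
Steady-state rate R = (F_in − F_out)/L = (201.39 − 110.09) / 293000 m = 3.116e-04 mm/s.
R = 3.116e-04 × 3600 = 1.12 mm/hr.
Over 15 h: total = 1.12 × 15 = 16.8 ≈ 17 mm.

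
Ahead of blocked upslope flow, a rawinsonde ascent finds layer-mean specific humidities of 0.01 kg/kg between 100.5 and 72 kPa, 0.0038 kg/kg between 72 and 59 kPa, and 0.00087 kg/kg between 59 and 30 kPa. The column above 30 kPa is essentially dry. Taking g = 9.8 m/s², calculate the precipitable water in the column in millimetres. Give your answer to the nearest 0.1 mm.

PW ≈ 36.7 mm

Precipitable water is the column-integrated vapour mass per unit area: PW = (1/g) Σ q̄ Δp, with q in kg/kg and Δp in Pa (1 kg/m² of water = 1 mm).
Layer 100.5–72 kPa: Δp = 285 hPa = 28500 Pa, q̄ = 0.01 kg/kg → 0.01 × 28500 / 9.8 = 29.08 mm
Layer 72–59 kPa: Δp = 130 hPa = 13000 Pa, q̄ = 0.0038 kg/kg → 0.0038 × 13000 / 9.8 = 5.04 mm
Layer 59–30 kPa: Δp = 290 hPa = 29000 Pa, q̄ = 0.00087 kg/kg → 0.00087 × 29000 / 9.8 = 2.57 mm
PW = 29.08 + 5.04 + 2.57 = 36.69 ≈ 36.7 mm.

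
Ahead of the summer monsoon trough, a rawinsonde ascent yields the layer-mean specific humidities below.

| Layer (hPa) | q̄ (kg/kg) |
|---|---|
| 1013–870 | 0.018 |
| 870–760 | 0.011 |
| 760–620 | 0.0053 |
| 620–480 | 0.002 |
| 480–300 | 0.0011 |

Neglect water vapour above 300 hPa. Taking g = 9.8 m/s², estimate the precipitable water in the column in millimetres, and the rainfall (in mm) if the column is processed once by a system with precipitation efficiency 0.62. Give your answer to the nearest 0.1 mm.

PW ≈ 51.1 mm; rainfall ≈ 31.7 mm

Precipitable water is the column-integrated vapour mass per unit area: PW = (1/g) Σ q̄ Δp, with q in kg/kg and Δp in Pa (1 kg/m² of water = 1 mm).
Layer 1013–870 hPa: Δp = 143 hPa = 14300 Pa, q̄ = 0.018 kg/kg → 0.018 × 14300 / 9.8 = 26.27 mm
Layer 870–760 hPa: Δp = 110 hPa = 11000 Pa, q̄ = 0.011 kg/kg → 0.011 × 11000 / 9.8 = 12.35 mm
Layer 760–620 hPa: Δp = 140 hPa = 14000 Pa, q̄ = 0.0053 kg/kg → 0.0053 × 14000 / 9.8 = 7.57 mm
Layer 620–480 hPa: Δp = 140 hPa = 14000 Pa, q̄ = 0.002 kg/kg → 0.002 × 14000 / 9.8 = 2.86 mm
Layer 480–300 hPa: Δp = 180 hPa = 18000 Pa, q̄ = 0.0011 kg/kg → 0.0011 × 18000 / 9.8 = 2.02 mm
PW = 26.27 + 12.35 + 7.57 + 2.86 + 2.02 = 51.07 ≈ 51.1 mm.
Rainfall = ε × PW = 0.62 × 51.1 = 31.7 mm.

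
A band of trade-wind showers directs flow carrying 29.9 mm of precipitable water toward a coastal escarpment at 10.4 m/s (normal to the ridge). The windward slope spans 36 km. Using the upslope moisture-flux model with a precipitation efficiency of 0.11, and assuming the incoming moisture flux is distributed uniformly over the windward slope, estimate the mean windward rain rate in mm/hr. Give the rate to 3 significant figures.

Incoming column moisture flux per unit ridge length: F = V × PW = 10.4 × 29.9 = 310.96 mm·m/s.
Spread over the 36 km slope with efficiency ε = 0.11: R = ε·F/W = 0.11 × 310.96 / 36000 m = 9.502e-04 mm/s.
R = 9.502e-04 × 3600 = 3.42 mm/hr.

R ≈ 3.42 mm/hr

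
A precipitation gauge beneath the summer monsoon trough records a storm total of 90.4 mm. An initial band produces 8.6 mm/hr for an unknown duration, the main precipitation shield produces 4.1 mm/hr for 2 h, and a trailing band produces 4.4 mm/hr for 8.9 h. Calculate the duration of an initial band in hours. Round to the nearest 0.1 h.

Known phases: 4.1 × 2 + 4.4 × 8.9 = 8.2 + 39.16 = 47.36 mm.
Remaining depth = 90.4 − 47.36 = 43.04 mm.
Duration = 43.04 / 8.6 = 5.0 h.

duration ≈ 5.0 h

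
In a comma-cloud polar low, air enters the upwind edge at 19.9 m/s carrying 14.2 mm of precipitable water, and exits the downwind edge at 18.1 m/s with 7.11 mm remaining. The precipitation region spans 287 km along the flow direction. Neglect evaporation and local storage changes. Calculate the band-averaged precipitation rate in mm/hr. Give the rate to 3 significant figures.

R ≈ 1.93 mm/hr

Column moisture flux per unit crosswind length is F = V × PW.
Inflow: F_in = 19.9 × 14.2 = 282.58 mm·m/s
Outflow: F_out = 18.1 × 7.11 = 128.691 mm·m/s
Steady-state rate R = (F_in − F_out)/L = (282.58 − 128.691) / 287000 m = 5.362e-04 mm/s.
R = 5.362e-04 × 3600 = 1.93 mm/hr.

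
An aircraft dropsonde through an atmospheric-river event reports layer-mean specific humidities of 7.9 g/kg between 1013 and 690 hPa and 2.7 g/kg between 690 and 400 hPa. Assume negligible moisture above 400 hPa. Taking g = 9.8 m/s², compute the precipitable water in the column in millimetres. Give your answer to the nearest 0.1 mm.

PW ≈ 34.0 mm

Precipitable water is the column-integrated vapour mass per unit area: PW = (1/g) Σ q̄ Δp, with q in kg/kg and Δp in Pa (1 kg/m² of water = 1 mm).
Layer 1013–690 hPa: Δp = 323 hPa = 32300 Pa, q̄ = 0.0079 kg/kg → 0.0079 × 32300 / 9.8 = 26.04 mm
Layer 690–400 hPa: Δp = 290 hPa = 29000 Pa, q̄ = 0.0027 kg/kg → 0.0027 × 29000 / 9.8 = 7.99 mm
PW = 26.04 + 7.99 = 34.03 ≈ 34.0 mm.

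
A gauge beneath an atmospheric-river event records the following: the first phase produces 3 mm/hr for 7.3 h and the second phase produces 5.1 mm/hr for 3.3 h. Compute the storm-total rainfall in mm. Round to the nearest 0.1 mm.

Total = Σ Rᵢ Δtᵢ = 3 × 7.3 + 5.1 × 3.3
      = 21.9 + 16.83 = 38.7 mm.

total ≈ 38.7 mm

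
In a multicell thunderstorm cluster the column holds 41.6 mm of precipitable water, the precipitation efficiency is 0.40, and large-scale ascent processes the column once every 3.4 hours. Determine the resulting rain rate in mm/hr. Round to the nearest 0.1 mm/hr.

Each overturning extracts ε × PW = 0.40 × 41.6 = 16.64 mm.
Rate = ε·PW / τ = 16.64 / 3.4 h = 4.9 mm/hr.

R ≈ 4.9 mm/hr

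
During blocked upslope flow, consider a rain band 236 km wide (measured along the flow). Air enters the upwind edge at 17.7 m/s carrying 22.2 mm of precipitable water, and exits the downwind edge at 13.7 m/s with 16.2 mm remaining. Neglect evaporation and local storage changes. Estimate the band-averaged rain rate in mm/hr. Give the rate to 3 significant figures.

R ≈ 2.61 mm/hr

Column moisture flux per unit crosswind length is F = V × PW.
Inflow: F_in = 17.7 × 22.2 = 392.94 mm·m/s
Outflow: F_out = 13.7 × 16.2 = 221.94 mm·m/s
Steady-state rate R = (F_in − F_out)/L = (392.94 − 221.94) / 236000 m = 7.246e-04 mm/s.
R = 7.246e-04 × 3600 = 2.61 mm/hr.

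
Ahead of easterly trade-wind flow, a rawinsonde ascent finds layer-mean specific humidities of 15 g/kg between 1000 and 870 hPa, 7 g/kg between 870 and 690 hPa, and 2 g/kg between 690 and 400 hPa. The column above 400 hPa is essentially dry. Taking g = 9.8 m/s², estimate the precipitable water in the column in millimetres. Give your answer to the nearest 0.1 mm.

Precipitable water is the column-integrated vapour mass per unit area: PW = (1/g) Σ q̄ Δp, with q in kg/kg and Δp in Pa (1 kg/m² of water = 1 mm).
Layer 1000–870 hPa: Δp = 130 hPa = 13000 Pa, q̄ = 0.015 kg/kg → 0.015 × 13000 / 9.8 = 19.90 mm
Layer 870–690 hPa: Δp = 180 hPa = 18000 Pa, q̄ = 0.007 kg/kg → 0.007 × 18000 / 9.8 = 12.86 mm
Layer 690–400 hPa: Δp = 290 hPa = 29000 Pa, q̄ = 0.002 kg/kg → 0.002 × 29000 / 9.8 = 5.92 mm
PW = 19.90 + 12.86 + 5.92 = 38.68 ≈ 38.7 mm.

PW ≈ 38.7 mm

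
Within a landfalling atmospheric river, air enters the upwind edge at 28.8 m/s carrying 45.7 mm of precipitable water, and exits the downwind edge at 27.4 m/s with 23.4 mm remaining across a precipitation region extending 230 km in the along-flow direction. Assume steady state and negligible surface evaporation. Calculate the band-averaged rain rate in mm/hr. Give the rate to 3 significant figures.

Column moisture flux per unit crosswind length is F = V × PW.
Inflow: F_in = 28.8 × 45.7 = 1316.16 mm·m/s
Outflow: F_out = 27.4 × 23.4 = 641.16 mm·m/s
Steady-state rate R = (F_in − F_out)/L = (1316.16 − 641.16) / 230000 m = 2.935e-03 mm/s.
R = 2.935e-03 × 3600 = 10.6 mm/hr.

R ≈ 10.6 mm/hr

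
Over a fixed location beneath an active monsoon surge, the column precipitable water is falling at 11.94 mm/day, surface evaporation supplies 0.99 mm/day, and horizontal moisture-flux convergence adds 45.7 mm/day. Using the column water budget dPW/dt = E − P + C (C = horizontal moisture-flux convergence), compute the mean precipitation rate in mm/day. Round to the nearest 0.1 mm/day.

dPW/dt = -11.94 mm/day.
P = E + C − dPW/dt = 0.99 + (45.7) − (-11.94) = 58.6 mm/day.

P ≈ 58.6 mm/day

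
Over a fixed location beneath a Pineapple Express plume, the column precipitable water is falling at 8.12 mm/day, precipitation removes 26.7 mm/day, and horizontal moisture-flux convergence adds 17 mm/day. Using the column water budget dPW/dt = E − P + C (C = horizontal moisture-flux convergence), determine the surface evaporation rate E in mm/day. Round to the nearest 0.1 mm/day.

dPW/dt = -8.12 mm/day.
E = dPW/dt + P − C = (-8.12) + 26.7 − (17) = 1.6 mm/day.

E ≈ 1.6 mm/day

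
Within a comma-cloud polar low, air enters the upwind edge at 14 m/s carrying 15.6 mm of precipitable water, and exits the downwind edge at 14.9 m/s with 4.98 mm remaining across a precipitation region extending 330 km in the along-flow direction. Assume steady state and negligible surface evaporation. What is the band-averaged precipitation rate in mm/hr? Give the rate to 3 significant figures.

R ≈ 1.57 mm/hr

Column moisture flux per unit crosswind length is F = V × PW.
Inflow: F_in = 14 × 15.6 = 218.4 mm·m/s
Outflow: F_out = 14.9 × 4.98 = 74.202 mm·m/s
Steady-state rate R = (F_in − F_out)/L = (218.4 − 74.202) / 330000 m = 4.370e-04 mm/s.
R = 4.370e-04 × 3600 = 1.57 mm/hr.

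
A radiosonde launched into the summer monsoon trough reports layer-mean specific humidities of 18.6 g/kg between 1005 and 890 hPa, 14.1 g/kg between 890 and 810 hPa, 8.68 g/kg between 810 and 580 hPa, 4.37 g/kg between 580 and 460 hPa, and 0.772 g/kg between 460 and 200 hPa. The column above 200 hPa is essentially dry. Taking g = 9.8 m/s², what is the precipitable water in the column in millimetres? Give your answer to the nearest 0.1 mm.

PW ≈ 61.1 mm

Precipitable water is the column-integrated vapour mass per unit area: PW = (1/g) Σ q̄ Δp, with q in kg/kg and Δp in Pa (1 kg/m² of water = 1 mm).
Layer 1005–890 hPa: Δp = 115 hPa = 11500 Pa, q̄ = 0.0186 kg/kg → 0.0186 × 11500 / 9.8 = 21.83 mm
Layer 890–810 hPa: Δp = 80 hPa = 8000 Pa, q̄ = 0.0141 kg/kg → 0.0141 × 8000 / 9.8 = 11.51 mm
Layer 810–580 hPa: Δp = 230 hPa = 23000 Pa, q̄ = 0.00868 kg/kg → 0.00868 × 23000 / 9.8 = 20.37 mm
Layer 580–460 hPa: Δp = 120 hPa = 12000 Pa, q̄ = 0.00437 kg/kg → 0.00437 × 12000 / 9.8 = 5.35 mm
Layer 460–200 hPa: Δp = 260 hPa = 26000 Pa, q̄ = 0.000772 kg/kg → 0.000772 × 26000 / 9.8 = 2.05 mm
PW = 21.83 + 11.51 + 20.37 + 5.35 + 2.05 = 61.11 ≈ 61.1 mm.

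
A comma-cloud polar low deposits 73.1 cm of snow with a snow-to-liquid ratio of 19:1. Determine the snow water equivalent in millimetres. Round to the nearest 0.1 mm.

SWE ≈ 38.5 mm

SWE = snow depth / ratio = 73.1 cm / 19 = 3.847 cm = 38.5 mm.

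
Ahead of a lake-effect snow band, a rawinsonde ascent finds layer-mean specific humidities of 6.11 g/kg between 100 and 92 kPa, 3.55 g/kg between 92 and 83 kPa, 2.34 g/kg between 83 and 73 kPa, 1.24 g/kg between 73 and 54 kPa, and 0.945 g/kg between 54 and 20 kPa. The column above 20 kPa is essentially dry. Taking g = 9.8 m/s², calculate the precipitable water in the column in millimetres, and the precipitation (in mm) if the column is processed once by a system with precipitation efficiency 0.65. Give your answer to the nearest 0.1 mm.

PW ≈ 16.3 mm; precipitation ≈ 10.6 mm

Precipitable water is the column-integrated vapour mass per unit area: PW = (1/g) Σ q̄ Δp, with q in kg/kg and Δp in Pa (1 kg/m² of water = 1 mm).
Layer 100–92 kPa: Δp = 80 hPa = 8000 Pa, q̄ = 0.00611 kg/kg → 0.00611 × 8000 / 9.8 = 4.99 mm
Layer 92–83 kPa: Δp = 90 hPa = 9000 Pa, q̄ = 0.00355 kg/kg → 0.00355 × 9000 / 9.8 = 3.26 mm
Layer 83–73 kPa: Δp = 100 hPa = 10000 Pa, q̄ = 0.00234 kg/kg → 0.00234 × 10000 / 9.8 = 2.39 mm
Layer 73–54 kPa: Δp = 190 hPa = 19000 Pa, q̄ = 0.00124 kg/kg → 0.00124 × 19000 / 9.8 = 2.40 mm
Layer 54–20 kPa: Δp = 340 hPa = 34000 Pa, q̄ = 0.000945 kg/kg → 0.000945 × 34000 / 9.8 = 3.28 mm
PW = 4.99 + 3.26 + 2.39 + 2.40 + 3.28 = 16.32 ≈ 16.3 mm.
Precipitation = ε × PW = 0.65 × 16.3 = 10.6 mm.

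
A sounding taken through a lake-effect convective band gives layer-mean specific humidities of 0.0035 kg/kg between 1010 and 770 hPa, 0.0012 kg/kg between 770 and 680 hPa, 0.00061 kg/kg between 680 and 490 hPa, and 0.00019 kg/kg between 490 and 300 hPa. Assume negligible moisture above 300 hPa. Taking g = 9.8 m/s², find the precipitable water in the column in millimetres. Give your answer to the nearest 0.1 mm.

PW ≈ 11.2 mm

Precipitable water is the column-integrated vapour mass per unit area: PW = (1/g) Σ q̄ Δp, with q in kg/kg and Δp in Pa (1 kg/m² of water = 1 mm).
Layer 1010–770 hPa: Δp = 240 hPa = 24000 Pa, q̄ = 0.0035 kg/kg → 0.0035 × 24000 / 9.8 = 8.57 mm
Layer 770–680 hPa: Δp = 90 hPa = 9000 Pa, q̄ = 0.0012 kg/kg → 0.0012 × 9000 / 9.8 = 1.10 mm
Layer 680–490 hPa: Δp = 190 hPa = 19000 Pa, q̄ = 0.00061 kg/kg → 0.00061 × 19000 / 9.8 = 1.18 mm
Layer 490–300 hPa: Δp = 190 hPa = 19000 Pa, q̄ = 0.00019 kg/kg → 0.00019 × 19000 / 9.8 = 0.37 mm
PW = 8.57 + 1.10 + 1.18 + 0.37 = 11.22 ≈ 11.2 mm.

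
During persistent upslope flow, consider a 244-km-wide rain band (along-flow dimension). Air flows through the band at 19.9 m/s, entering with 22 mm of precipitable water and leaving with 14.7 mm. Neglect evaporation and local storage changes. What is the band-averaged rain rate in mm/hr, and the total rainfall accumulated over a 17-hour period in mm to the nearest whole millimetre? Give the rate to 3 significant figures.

Column moisture flux per unit crosswind length is F = V × PW.
Inflow: F_in = 19.9 × 22 = 437.8 mm·m/s
Outflow: F_out = 19.9 × 14.7 = 292.53 mm·m/s
Steady-state rate R = (F_in − F_out)/L = (437.8 − 292.53) / 244000 m = 5.954e-04 mm/s.
R = 5.954e-04 × 3600 = 2.14 mm/hr.
Over 17 h: total = 2.14 × 17 = 36.38 ≈ 36 mm.

R ≈ 2.14 mm/hr; total ≈ 36 mm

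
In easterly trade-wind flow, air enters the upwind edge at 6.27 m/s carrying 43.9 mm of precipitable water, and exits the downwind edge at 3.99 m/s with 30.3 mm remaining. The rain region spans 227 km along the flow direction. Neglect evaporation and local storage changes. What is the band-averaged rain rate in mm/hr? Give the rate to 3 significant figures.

Column moisture flux per unit crosswind length is F = V × PW.
Inflow: F_in = 6.27 × 43.9 = 275.253 mm·m/s
Outflow: F_out = 3.99 × 30.3 = 120.897 mm·m/s
Steady-state rate R = (F_in − F_out)/L = (275.253 − 120.897) / 227000 m = 6.800e-04 mm/s.
R = 6.800e-04 × 3600 = 2.45 mm/hr.

R ≈ 2.45 mm/hr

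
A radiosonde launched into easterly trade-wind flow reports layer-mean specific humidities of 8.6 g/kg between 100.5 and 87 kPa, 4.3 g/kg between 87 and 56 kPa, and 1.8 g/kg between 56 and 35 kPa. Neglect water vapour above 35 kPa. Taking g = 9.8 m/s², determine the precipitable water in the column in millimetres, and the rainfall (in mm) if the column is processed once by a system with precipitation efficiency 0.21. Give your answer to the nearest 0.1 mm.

PW ≈ 29.3 mm; rainfall ≈ 6.2 mm

Precipitable water is the column-integrated vapour mass per unit area: PW = (1/g) Σ q̄ Δp, with q in kg/kg and Δp in Pa (1 kg/m² of water = 1 mm).
Layer 100.5–87 kPa: Δp = 135 hPa = 13500 Pa, q̄ = 0.0086 kg/kg → 0.0086 × 13500 / 9.8 = 11.85 mm
Layer 87–56 kPa: Δp = 310 hPa = 31000 Pa, q̄ = 0.0043 kg/kg → 0.0043 × 31000 / 9.8 = 13.60 mm
Layer 56–35 kPa: Δp = 210 hPa = 21000 Pa, q̄ = 0.0018 kg/kg → 0.0018 × 21000 / 9.8 = 3.86 mm
PW = 11.85 + 13.60 + 3.86 = 29.31 ≈ 29.3 mm.
Rainfall = ε × PW = 0.21 × 29.3 = 6.2 mm.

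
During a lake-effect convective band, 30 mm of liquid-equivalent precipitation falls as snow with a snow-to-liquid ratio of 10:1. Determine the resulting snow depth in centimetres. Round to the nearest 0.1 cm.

Snow depth = liquid × ratio = 30 mm × 10 = 300 mm = 30.0 cm.

snow depth ≈ 30.0 cm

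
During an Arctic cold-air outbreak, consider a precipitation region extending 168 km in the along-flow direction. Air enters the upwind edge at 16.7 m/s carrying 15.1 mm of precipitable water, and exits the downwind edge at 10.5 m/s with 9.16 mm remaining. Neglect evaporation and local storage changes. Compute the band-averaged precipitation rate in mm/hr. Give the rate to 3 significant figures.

Column moisture flux per unit crosswind length is F = V × PW.
Inflow: F_in = 16.7 × 15.1 = 252.17 mm·m/s
Outflow: F_out = 10.5 × 9.16 = 96.18 mm·m/s
Steady-state rate R = (F_in − F_out)/L = (252.17 − 96.18) / 168000 m = 9.285e-04 mm/s.
R = 9.285e-04 × 3600 = 3.34 mm/hr.

R ≈ 3.34 mm/hr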